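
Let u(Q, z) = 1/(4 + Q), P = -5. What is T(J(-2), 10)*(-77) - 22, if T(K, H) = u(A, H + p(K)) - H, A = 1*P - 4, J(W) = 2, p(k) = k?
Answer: 3817/5 ≈ 763.40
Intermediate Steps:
A = -9 (A = 1*(-5) - 4 = -5 - 4 = -9)
T(K, H) = -1/5 - H (T(K, H) = 1/(4 - 9) - H = 1/(-5) - H = -1/5 - H)
T(J(-2), 10)*(-77) - 22 = (-1/5 - 1*10)*(-77) - 22 = (-1/5 - 10)*(-77) - 22 = -51/5*(-77) - 22 = 3927/5 - 22 = 3817/5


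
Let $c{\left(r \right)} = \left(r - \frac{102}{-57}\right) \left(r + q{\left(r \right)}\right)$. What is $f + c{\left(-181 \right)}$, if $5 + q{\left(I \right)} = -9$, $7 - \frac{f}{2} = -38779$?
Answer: $\frac{2137843}{19} \approx 1.1252 \cdot 10^{5}$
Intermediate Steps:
$f = 77572$ ($f = 14 - -77558 = 14 + 77558 = 77572$)
$q{\left(I \right)} = -14$ ($q{\left(I \right)} = -5 - 9 = -14$)
$c{\left(r \right)} = \left(-14 + r\right) \left(\frac{34}{19} + r\right)$ ($c{\left(r \right)} = \left(r - \frac{102}{-57}\right) \left(r - 14\right) = \left(r - - \frac{34}{19}\right) \left(-14 + r\right) = \left(r + \frac{34}{19}\right) \left(-14 + r\right) = \left(\frac{34}{19} + r\right) \left(-14 + r\right) = \left(-14 + r\right) \left(\frac{34}{19} + r\right)$)
$f + c{\left(-181 \right)} = 77572 - \left(- \frac{41516}{19} - 32761\right) = 77572 + \left(- \frac{476}{19} + 32761 + \frac{41992}{19}\right) = 77572 + \frac{663975}{19} = \frac{2137843}{19}$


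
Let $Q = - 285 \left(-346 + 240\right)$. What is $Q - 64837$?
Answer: $-34627$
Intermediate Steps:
$Q = 30210$ ($Q = \left(-285\right) \left(-106\right) = 30210$)
$Q - 64837 = 30210 - 64837 = -34627$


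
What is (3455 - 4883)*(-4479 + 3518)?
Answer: 1372308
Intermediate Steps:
(3455 - 4883)*(-4479 + 3518) = -1428*(-961) = 1372308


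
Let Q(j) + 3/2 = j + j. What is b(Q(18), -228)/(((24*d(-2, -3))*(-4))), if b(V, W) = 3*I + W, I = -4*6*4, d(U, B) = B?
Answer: -43/24 ≈ -1.7917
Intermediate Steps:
Q(j) = -3/2 + 2*j (Q(j) = -3/2 + (j + j) = -3/2 + 2*j)
I = -96 (I = -24*4 = -96)
b(V, W) = -288 + W (b(V, W) = 3*(-96) + W = -288 + W)
b(Q(18), -228)/(((24*d(-2, -3))*(-4))) = (-288 - 228)/(((24*(-3))*(-4))) = -516/((-72*(-4))) = -516/288 = -516*1/288 = -43/24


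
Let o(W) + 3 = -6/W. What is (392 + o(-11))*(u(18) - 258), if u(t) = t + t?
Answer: -951270/11 ≈ -86479.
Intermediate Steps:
u(t) = 2*t
o(W) = -3 - 6/W
(392 + o(-11))*(u(18) - 258) = (392 + (-3 - 6/(-11)))*(2*18 - 258) = (392 + (-3 - 6*(-1/11)))*(36 - 258) = (392 + (-3 + 6/11))*(-222) = (392 - 27/11)*(-222) = (4285/11)*(-222) = -951270/11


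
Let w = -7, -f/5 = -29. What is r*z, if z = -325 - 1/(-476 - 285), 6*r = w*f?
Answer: 125516930/2283 ≈ 54979.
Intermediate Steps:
f = 145 (f = -5*(-29) = 145)
r = -1015/6 (r = (-7*145)/6 = (⅙)*(-1015) = -1015/6 ≈ -169.17)
z = -247324/761 (z = -325 - 1/(-761) = -325 - 1*(-1/761) = -325 + 1/761 = -247324/761 ≈ -325.00)
r*z = -1015/6*(-247324/761) = 125516930/2283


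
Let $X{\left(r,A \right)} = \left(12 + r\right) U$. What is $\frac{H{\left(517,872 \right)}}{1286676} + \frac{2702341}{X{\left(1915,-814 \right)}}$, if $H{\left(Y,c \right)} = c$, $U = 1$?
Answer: $\frac{869259747215}{619856163} \approx 1402.4$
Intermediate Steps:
$X{\left(r,A \right)} = 12 + r$ ($X{\left(r,A \right)} = \left(12 + r\right) 1 = 12 + r$)
$\frac{H{\left(517,872 \right)}}{1286676} + \frac{2702341}{X{\left(1915,-814 \right)}} = \frac{872}{1286676} + \frac{2702341}{12 + 1915} = 872 \cdot \frac{1}{1286676} + \frac{2702341}{1927} = \frac{218}{321669} + 2702341 \cdot \frac{1}{1927} = \frac{218}{321669} + \frac{2702341}{1927} = \frac{869259747215}{619856163}$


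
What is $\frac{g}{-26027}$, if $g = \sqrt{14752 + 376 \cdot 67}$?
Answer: $- \frac{2 \sqrt{9986}}{26027} \approx -0.0076789$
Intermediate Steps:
$g = 2 \sqrt{9986}$ ($g = \sqrt{14752 + 25192} = \sqrt{39944} = 2 \sqrt{9986} \approx 199.86$)
$\frac{g}{-26027} = \frac{2 \sqrt{9986}}{-26027} = 2 \sqrt{9986} \left(- \frac{1}{26027}\right) = - \frac{2 \sqrt{9986}}{26027}$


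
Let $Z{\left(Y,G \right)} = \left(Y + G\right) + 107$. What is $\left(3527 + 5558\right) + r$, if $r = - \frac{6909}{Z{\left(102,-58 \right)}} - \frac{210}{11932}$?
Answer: $\frac{8143132661}{900866} \approx 9039.2$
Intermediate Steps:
$Z{\left(Y,G \right)} = 107 + G + Y$ ($Z{\left(Y,G \right)} = \left(G + Y\right) + 107 = 107 + G + Y$)
$r = - \frac{41234949}{900866}$ ($r = - \frac{6909}{107 - 58 + 102} - \frac{210}{11932} = - \frac{6909}{151} - \frac{105}{5966} = - \frac{41234949}{900866} \approx -45.773$)
$\left(3527 + 5558\right) + r = \left(3527 + 5558\right) - \frac{41234949}{900866} = 9085 - \frac{41234949}{900866} = \frac{8143132661}{900866}$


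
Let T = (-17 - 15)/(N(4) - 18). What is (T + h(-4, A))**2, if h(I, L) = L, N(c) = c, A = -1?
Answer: 81/49 ≈ 1.6531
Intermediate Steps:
T = 16/7 (T = (-17 - 15)/(4 - 18) = -32/(-14) = -32*(-1/14) = 16/7 ≈ 2.2857)
(T + h(-4, A))**2 = (16/7 - 1)**2 = (9/7)**2 = 81/49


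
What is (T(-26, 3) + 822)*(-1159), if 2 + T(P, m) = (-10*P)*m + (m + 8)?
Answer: -1867149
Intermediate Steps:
T(P, m) = 6 + m - 10*P*m (T(P, m) = -2 + ((-10*P)*m + (m + 8)) = -2 + (-10*P*m + (8 + m)) = -2 + (8 + m - 10*P*m) = 6 + m - 10*P*m)
(T(-26, 3) + 822)*(-1159) = ((6 + 3 - 10*(-26)*3) + 822)*(-1159) = ((6 + 3 + 780) + 822)*(-1159) = (789 + 822)*(-1159) = 1611*(-1159) = -1867149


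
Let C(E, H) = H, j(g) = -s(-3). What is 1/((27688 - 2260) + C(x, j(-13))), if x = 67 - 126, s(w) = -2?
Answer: 1/25430 ≈ 3.9324e-5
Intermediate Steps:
j(g) = 2 (j(g) = -1*(-2) = 2)
x = -59
1/((27688 - 2260) + C(x, j(-13))) = 1/((27688 - 2260) + 2) = 1/(25428 + 2) = 1/25430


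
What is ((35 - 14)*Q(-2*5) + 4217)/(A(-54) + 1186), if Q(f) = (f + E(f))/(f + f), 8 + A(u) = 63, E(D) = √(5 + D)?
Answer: 8455/2482 - 21*I*√5/24820 ≈ 3.4065 - 0.0018919*I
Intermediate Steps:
A(u) = 55 (A(u) = -8 + 63 = 55)
Q(f) = (f + √(5 + f))/(2*f) (Q(f) = (f + √(5 + f))/(f + f) = (f + √(5 + f))/((2*f)) = (f + √(5 + f))*(1/(2*f)) = (f + √(5 + f))/(2*f))
((35 - 14)*Q(-2*5) + 4217)/(A(-54) + 1186) = ((35 - 14)*((-2*5 + √(5 - 2*5))/(2*((-2*5)))) + 4217)/(55 + 1186) = (21*((½)*(-10 + √(5 - 10))/(-10)) + 4217)/1241 = (21*((½)*(-⅒)*(-10 + √(-5))) + 4217)*(1/1241) = (21*((½)*(-⅒)*(-10 + I*√5)) + 4217)*(1/1241) = (21*(½ - I*√5/20) + 4217)*(1/1241) = ((21/2 - 21*I*√5/20) + 4217)*(1/1241) = (8455/2 - 21*I*√5/20)*(1/1241) = 8455/2482 - 21*I*√5/24820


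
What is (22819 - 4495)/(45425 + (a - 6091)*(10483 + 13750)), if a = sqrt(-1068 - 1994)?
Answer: -1351924362036/10887547985969101 - 222022746*I*sqrt(3062)/10887547985969101 ≈ -0.00012417 - 1.1284e-6*I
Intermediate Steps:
a = I*sqrt(3062) (a = sqrt(-3062) = I*sqrt(3062) ≈ 55.335*I)
(22819 - 4495)/(45425 + (a - 6091)*(10483 + 13750)) = (22819 - 4495)/(45425 + (I*sqrt(3062) - 6091)*(10483 + 13750)) = 18324/(45425 + (-6091 + I*sqrt(3062))*24233) = 18324/(45425 + (-147603203 + 24233*I*sqrt(3062))) = 18324/(-147557778 + 24233*I*sqrt(3062))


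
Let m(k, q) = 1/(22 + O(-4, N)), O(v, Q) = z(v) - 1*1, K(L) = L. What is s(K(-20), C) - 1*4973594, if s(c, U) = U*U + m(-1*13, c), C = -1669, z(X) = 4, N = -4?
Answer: -54700824/25 ≈ -2.1880e+6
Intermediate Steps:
O(v, Q) = 3 (O(v, Q) = 4 - 1*1 = 4 - 1 = 3)
m(k, q) = 1/25 (m(k, q) = 1/(22 + 3) = 1/25)
s(c, U) = 1/25 + U**2 (s(c, U) = U*U + 1/25 = U**2 + 1/25 = 1/25 + U**2)
s(K(-20), C) - 1*4973594 = (1/25 + (-1669)**2) - 1*4973594 = (1/25 + 2785561) - 4973594 = 69639026/25 - 4973594 = -54700824/25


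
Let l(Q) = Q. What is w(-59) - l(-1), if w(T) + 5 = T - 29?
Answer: -92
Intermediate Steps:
w(T) = -34 + T (w(T) = -5 + (T - 29) = -5 + (-29 + T) = -34 + T)
w(-59) - l(-1) = (-34 - 59) - 1*(-1) = -93 + 1 = -92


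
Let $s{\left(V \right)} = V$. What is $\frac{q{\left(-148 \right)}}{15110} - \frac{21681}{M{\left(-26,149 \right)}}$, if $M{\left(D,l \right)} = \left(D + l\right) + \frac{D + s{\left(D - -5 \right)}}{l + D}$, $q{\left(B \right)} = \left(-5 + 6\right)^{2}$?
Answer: $- \frac{10073693462}{56972255} \approx -176.82$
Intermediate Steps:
$q{\left(B \right)} = 1$ ($q{\left(B \right)} = 1^{2} = 1$)
$M{\left(D,l \right)} = D + l + \frac{5 + 2 D}{D + l}$ ($M{\left(D,l \right)} = \left(D + l\right) + \frac{D + \left(D - -5\right)}{l + D} = \left(D + l\right) + \frac{D + \left(D + 5\right)}{D + l} = \left(D + l\right) + \frac{D + \left(5 + D\right)}{D + l} = \left(D + l\right) + \frac{5 + 2 D}{D + l} = D + l + \frac{5 + 2 D}{D + l}$)
$\frac{q{\left(-148 \right)}}{15110} - \frac{21681}{M{\left(-26,149 \right)}} = 1 \cdot \frac{1}{15110} - \frac{21681}{\frac{1}{-26 + 149} \left(5 + \left(-26\right)^{2} + 149^{2} + 2 \left(-26\right) + 2 \left(-26\right) 149\right)} = 1 \cdot \frac{1}{15110} - \frac{21681}{\frac{1}{123} \left(5 + 676 + 22201 - 52 - 7748\right)} = \frac{1}{15110} - \frac{21681}{\frac{1}{123} \cdot 15082} = \frac{1}{15110} - \frac{21681}{\frac{15082}{123}} = \frac{1}{15110} - \frac{2666763}{15082} = - \frac{10073693462}{56972255}$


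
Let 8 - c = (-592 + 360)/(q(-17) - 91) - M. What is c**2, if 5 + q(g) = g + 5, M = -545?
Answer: 211906249/729 ≈ 2.9068e+5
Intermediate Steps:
q(g) = g (q(g) = -5 + (g + 5) = -5 + (5 + g) = g)
c = -14557/27 (c = 8 - ((-592 + 360)/(-17 - 91) - 1*(-545)) = 8 - (-232/(-108) + 545) = 8 - (-232*(-1/108) + 545) = 8 - (58/27 + 545) = 8 - 1*14773/27 = 8 - 14773/27 = -14557/27 ≈ -539.15)
c**2 = (-14557/27)**2 = 211906249/729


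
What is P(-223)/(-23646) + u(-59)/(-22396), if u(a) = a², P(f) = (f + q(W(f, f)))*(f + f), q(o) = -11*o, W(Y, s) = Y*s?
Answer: -911045418133/88262636 ≈ -10322.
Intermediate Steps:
P(f) = 2*f*(f - 11*f²) (P(f) = (f - 11*f*f)*(f + f) = (f - 11*f²)*(2*f) = 2*f*(f - 11*f²))
P(-223)/(-23646) + u(-59)/(-22396) = ((-223)²*(2 - 22*(-223)))/(-23646) + (-59)²/(-22396) = (49729*(2 + 4906))*(-1/23646) + 3481*(-1/22396) = (49729*4908)*(-1/23646) - 3481/22396 = 244069932*(-1/23646) - 3481/22396 = -40678322/3941 - 3481/22396 = -911045418133/88262636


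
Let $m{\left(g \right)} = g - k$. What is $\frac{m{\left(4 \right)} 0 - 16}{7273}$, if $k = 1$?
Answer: $- \frac{16}{7273} \approx -0.0021999$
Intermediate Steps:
$m{\left(g \right)} = -1 + g$ ($m{\left(g \right)} = g - 1 = -1 + g$)
$\frac{m{\left(4 \right)} 0 - 16}{7273} = \frac{\left(-1 + 4\right) 0 - 16}{7273} = \left(3 \cdot 0 - 16\right) \frac{1}{7273} = \left(0 - 16\right) \frac{1}{7273} = \left(-16\right) \frac{1}{7273} = - \frac{16}{7273}$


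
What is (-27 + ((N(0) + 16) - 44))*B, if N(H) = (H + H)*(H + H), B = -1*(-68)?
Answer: -3740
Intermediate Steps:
B = 68
N(H) = 4*H**2 (N(H) = (2*H)*(2*H) = 4*H**2)
(-27 + ((N(0) + 16) - 44))*B = (-27 + ((4*0**2 + 16) - 44))*68 = (-27 + ((4*0 + 16) - 44))*68 = (-27 + ((0 + 16) - 44))*68 = (-27 + (16 - 44))*68 = (-27 - 28)*68 = -55*68 = -3740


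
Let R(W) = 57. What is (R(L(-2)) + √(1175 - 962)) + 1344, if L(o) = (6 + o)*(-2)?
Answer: 1401 + √213 ≈ 1415.6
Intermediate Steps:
L(o) = -12 - 2*o
(R(L(-2)) + √(1175 - 962)) + 1344 = (57 + √(1175 - 962)) + 1344 = (57 + √213) + 1344 = 1401 + √213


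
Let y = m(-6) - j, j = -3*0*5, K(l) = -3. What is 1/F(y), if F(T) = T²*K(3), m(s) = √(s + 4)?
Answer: ⅙ ≈ 0.16667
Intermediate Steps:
m(s) = √(4 + s)
j = 0 (j = 0*5 = 0)
y = I*√2 (y = √(4 - 6) - 1*0 = √(-2) + 0 = I*√2 + 0 = I*√2 ≈ 1.4142*I)
F(T) = -3*T² (F(T) = T²*(-3) = -3*T²)
1/F(y) = 1/(-3*(I*√2)²) = 1/(-3*(-2)) = 1/6 = ⅙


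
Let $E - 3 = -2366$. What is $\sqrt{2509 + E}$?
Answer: $\sqrt{146} \approx 12.083$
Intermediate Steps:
$E = -2363$ ($E = 3 - 2366 = -2363$)
$\sqrt{2509 + E} = \sqrt{2509 - 2363} = \sqrt{146}$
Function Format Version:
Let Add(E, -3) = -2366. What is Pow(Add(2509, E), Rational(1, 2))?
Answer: Pow(146, Rational(1, 2)) ≈ 12.083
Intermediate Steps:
E = -2363 (E = Add(3, -2366) = -2363)
Pow(Add(2509, E), Rational(1, 2)) = Pow(Add(2509, -2363), Rational(1, 2)) = Pow(146, Rational(1, 2))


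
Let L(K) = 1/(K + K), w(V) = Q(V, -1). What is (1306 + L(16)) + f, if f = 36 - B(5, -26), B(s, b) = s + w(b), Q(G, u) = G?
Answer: 43617/32 ≈ 1363.0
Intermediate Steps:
w(V) = V
B(s, b) = b + s (B(s, b) = s + b = b + s)
L(K) = 1/(2*K)
f = 57 (f = 36 - (-26 + 5) = 36 - 1*(-21) = 36 + 21 = 57)
(1306 + L(16)) + f = (1306 + (1/2)/16) + 57 = (1306 + (1/2)*(1/16)) + 57 = (1306 + 1/32) + 57 = 41793/32 + 57 = 43617/32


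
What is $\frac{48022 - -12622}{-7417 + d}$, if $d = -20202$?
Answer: $- \frac{60644}{27619} \approx -2.1957$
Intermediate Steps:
$\frac{48022 - -12622}{-7417 + d} = \frac{48022 - -12622}{-7417 - 20202} = \frac{48022 + \left(-11479 + 24101\right)}{-27619} = \left(48022 + 12622\right) \left(- \frac{1}{27619}\right) = 60644 \left(- \frac{1}{27619}\right) = - \frac{60644}{27619}$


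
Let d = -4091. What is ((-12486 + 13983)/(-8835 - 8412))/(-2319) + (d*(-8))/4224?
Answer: 6060132577/782139952 ≈ 7.7481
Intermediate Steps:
((-12486 + 13983)/(-8835 - 8412))/(-2319) + (d*(-8))/4224 = ((-12486 + 13983)/(-8835 - 8412))/(-2319) - 4091*(-8)/4224 = (1497/(-17247))*(-1/2319) + 32728*(1/4224) = (1497*(-1/17247))*(-1/2319) + 4091/528 = -499/5749*(-1/2319) + 4091/528 = 499/13331931 + 4091/528 = 6060132577/782139952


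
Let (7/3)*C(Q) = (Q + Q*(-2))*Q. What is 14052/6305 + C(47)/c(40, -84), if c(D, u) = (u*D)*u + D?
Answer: 5544881337/2491685560 ≈ 2.2254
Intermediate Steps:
c(D, u) = D + D*u² (c(D, u) = (D*u)*u + D = D*u² + D = D + D*u²)
C(Q) = -3*Q²/7 (C(Q) = 3*((Q + Q*(-2))*Q)/7 = 3*((Q - 2*Q)*Q)/7 = 3*((-Q)*Q)/7 = 3*(-Q²)/7 = -3*Q²/7)
14052/6305 + C(47)/c(40, -84) = 14052/6305 + (-3/7*47²)/((40*(1 + (-84)²))) = 14052*(1/6305) + (-3/7*2209)/((40*(1 + 7056))) = 14052/6305 - 6627/(7*(40*7057)) = 14052/6305 - 6627/7/282280 = 14052/6305 - 6627/7*1/282280 = 14052/6305 - 6627/1975960 = 5544881337/2491685560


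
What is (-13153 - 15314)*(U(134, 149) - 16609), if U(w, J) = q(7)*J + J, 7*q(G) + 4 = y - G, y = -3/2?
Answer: 6665975055/14 ≈ 4.7614e+8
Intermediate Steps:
y = -3/2 (y = -3*½ = -3/2 ≈ -1.5000)
q(G) = -11/14 - G/7 (q(G) = -4/7 + (-3/2 - G)/7 = -4/7 + (-3/14 - G/7) = -11/14 - G/7)
U(w, J) = -11*J/14 (U(w, J) = (-11/14 - ⅐*7)*J + J = (-11/14 - 1)*J + J = -25*J/14 + J = -11*J/14)
(-13153 - 15314)*(U(134, 149) - 16609) = (-13153 - 15314)*(-11/14*149 - 16609) = -28467*(-1639/14 - 16609) = -28467*(-234165/14) = 6665975055/14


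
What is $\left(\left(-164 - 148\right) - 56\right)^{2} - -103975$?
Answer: $239399$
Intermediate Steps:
$\left(\left(-164 - 148\right) - 56\right)^{2} - -103975 = \left(-312 - 56\right)^{2} + 103975 = \left(-368\right)^{2} + 103975 = 135424 + 103975 = 239399$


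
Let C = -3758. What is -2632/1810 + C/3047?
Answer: -7410842/2757535 ≈ -2.6875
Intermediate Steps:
-2632/1810 + C/3047 = -2632/1810 - 3758/3047 = -2632*1/1810 - 3758*1/3047 = -1316/905 - 3758/3047 = -7410842/2757535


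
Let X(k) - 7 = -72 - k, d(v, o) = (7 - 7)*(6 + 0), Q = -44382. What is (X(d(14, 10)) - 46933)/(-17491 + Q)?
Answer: 6714/8839 ≈ 0.75959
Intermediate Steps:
d(v, o) = 0 (d(v, o) = 0*6 = 0)
X(k) = -65 - k (X(k) = 7 + (-72 - k) = -65 - k)
(X(d(14, 10)) - 46933)/(-17491 + Q) = ((-65 - 1*0) - 46933)/(-17491 - 44382) = ((-65 + 0) - 46933)/(-61873) = (-65 - 46933)*(-1/61873) = -46998*(-1/61873) = 6714/8839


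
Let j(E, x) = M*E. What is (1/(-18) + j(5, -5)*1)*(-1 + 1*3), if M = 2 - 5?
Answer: -271/9 ≈ -30.111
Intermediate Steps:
M = -3
j(E, x) = -3*E
(1/(-18) + j(5, -5)*1)*(-1 + 1*3) = (1/(-18) - 3*5*1)*(-1 + 1*3) = (-1/18 - 15*1)*(-1 + 3) = (-1/18 - 15)*2 = -271/18*2 = -271/9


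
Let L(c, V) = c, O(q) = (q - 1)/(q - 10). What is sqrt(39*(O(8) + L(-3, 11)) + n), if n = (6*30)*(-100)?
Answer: I*sqrt(73014)/2 ≈ 135.11*I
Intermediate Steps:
O(q) = (-1 + q)/(-10 + q)
n = -18000 (n = 180*(-100) = -18000)
sqrt(39*(O(8) + L(-3, 11)) + n) = sqrt(39*((-1 + 8)/(-10 + 8) - 3) - 18000) = sqrt(39*(7/(-2) - 3) - 18000) = sqrt(39*(-1/2*7 - 3) - 18000) = sqrt(39*(-7/2 - 3) - 18000) = sqrt(39*(-13/2) - 18000) = sqrt(-507/2 - 18000) = sqrt(-36507/2) = I*sqrt(73014)/2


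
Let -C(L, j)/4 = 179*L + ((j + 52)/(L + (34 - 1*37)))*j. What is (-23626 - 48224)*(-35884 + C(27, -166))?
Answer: 4193884500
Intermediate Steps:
C(L, j) = -716*L - 4*j*(52 + j)/(-3 + L) (C(L, j) = -4*(179*L + ((j + 52)/(L + (34 - 1*37)))*j) = -4*(179*L + ((52 + j)/(L + (34 - 37)))*j) = -4*(179*L + ((52 + j)/(L - 3))*j) = -4*(179*L + ((52 + j)/(-3 + L))*j) = -4*(179*L + j*(52 + j)/(-3 + L)) = -716*L - 4*j*(52 + j)/(-3 + L))
(-23626 - 48224)*(-35884 + C(27, -166)) = (-23626 - 48224)*(-35884 + 4*(-1*(-166)² - 179*27² - 52*(-166) + 537*27)/(-3 + 27)) = -71850*(-35884 + 4*(-1*27556 - 179*729 + 8632 + 14499)/24) = -71850*(-35884 + 4*(1/24)*(-27556 - 130491 + 8632 + 14499)) = -71850*(-35884 + 4*(1/24)*(-134916)) = -71850*(-35884 - 22486) = -71850*(-58370) = 4193884500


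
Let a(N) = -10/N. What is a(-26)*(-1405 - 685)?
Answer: -10450/13 ≈ -803.85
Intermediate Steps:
a(-26)*(-1405 - 685) = (-10/(-26))*(-1405 - 685) = -10*(-1/26)*(-2090) = (5/13)*(-2090) = -10450/13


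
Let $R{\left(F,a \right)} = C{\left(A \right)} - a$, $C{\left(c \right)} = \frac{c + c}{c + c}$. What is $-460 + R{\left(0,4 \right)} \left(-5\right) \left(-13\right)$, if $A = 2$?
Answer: $-655$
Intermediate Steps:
$C{\left(c \right)} = 1$ ($C{\left(c \right)} = \frac{2 c}{2 c} = 2 c \frac{1}{2 c} = 1$)
$R{\left(F,a \right)} = 1 - a$
$-460 + R{\left(0,4 \right)} \left(-5\right) \left(-13\right) = -460 + \left(1 - 4\right) \left(-5\right) \left(-13\right) = -460 + \left(-3\right) \left(-5\right) \left(-13\right) = -460 + 15 \left(-13\right) = -460 - 195 = -655$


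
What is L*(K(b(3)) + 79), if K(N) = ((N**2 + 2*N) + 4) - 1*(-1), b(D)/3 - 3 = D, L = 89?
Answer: 39516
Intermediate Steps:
b(D) = 9 + 3*D
K(N) = 5 + N**2 + 2*N (K(N) = (4 + N**2 + 2*N) + 1 = 5 + N**2 + 2*N)
L*(K(b(3)) + 79) = 89*((5 + (9 + 3*3)**2 + 2*(9 + 3*3)) + 79) = 89*((5 + (9 + 9)**2 + 2*(9 + 9)) + 79) = 89*((5 + 18**2 + 2*18) + 79) = 89*((5 + 324 + 36) + 79) = 89*(365 + 79) = 89*444 = 39516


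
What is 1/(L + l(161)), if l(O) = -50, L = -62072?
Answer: -1/62122 ≈ -1.6097e-5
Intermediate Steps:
1/(L + l(161)) = 1/(-62072 - 50) = 1/(-62122) = -1/62122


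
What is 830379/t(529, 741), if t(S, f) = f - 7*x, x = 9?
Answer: 276793/226 ≈ 1224.7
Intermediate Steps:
t(S, f) = -63 + f (t(S, f) = f - 7*9 = f - 63 = -63 + f)
830379/t(529, 741) = 830379/(-63 + 741) = 830379/678 = 830379*(1/678) = 276793/226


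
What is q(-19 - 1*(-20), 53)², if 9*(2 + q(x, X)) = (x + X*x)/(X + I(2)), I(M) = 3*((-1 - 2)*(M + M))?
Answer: 784/289 ≈ 2.7128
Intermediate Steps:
I(M) = -18*M (I(M) = 3*(-6*M) = -18*M)
q(x, X) = -2 + (x + X*x)/(9*(-36 + X)) (q(x, X) = -2 + ((x + X*x)/(X - 18*2))/9 = -2 + ((x + X*x)/(X - 36))/9 = -2 + ((x + X*x)/(-36 + X))/9 = -2 + (x + X*x)/(9*(-36 + X)))
q(-19 - 1*(-20), 53)² = ((648 + (-19 - 1*(-20)) - 18*53 + 53*(-19 - 1*(-20)))/(9*(-36 + 53)))² = ((⅑)*(648 + (-19 + 20) - 954 + 53*(-19 + 20))/17)² = ((⅑)*(1/17)*(648 + 1 - 954 + 53*1))² = ((⅑)*(1/17)*(648 + 1 - 954 + 53))² = ((⅑)*(1/17)*(-252))² = (-28/17)² = 784/289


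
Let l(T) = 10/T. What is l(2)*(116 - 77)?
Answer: 195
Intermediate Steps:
l(2)*(116 - 77) = (10/2)*(116 - 77) = (10*(½))*39 = 5*39 = 195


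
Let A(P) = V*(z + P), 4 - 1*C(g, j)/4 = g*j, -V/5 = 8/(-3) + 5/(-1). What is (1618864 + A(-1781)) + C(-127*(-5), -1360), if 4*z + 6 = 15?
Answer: 60061135/12 ≈ 5.0051e+6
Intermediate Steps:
V = 115/3 (V = -5*(8/(-3) + 5/(-1)) = -5*(8*(-⅓) + 5*(-1)) = -5*(-8/3 - 5) = -5*(-23/3) = 115/3 ≈ 38.333)
z = 9/4 (z = -3/2 + (¼)*15 = -3/2 + 15/4 = 9/4 ≈ 2.2500)
C(g, j) = 16 - 4*g*j
A(P) = 345/4 + 115*P/3 (A(P) = 115*(9/4 + P)/3 = 345/4 + 115*P/3)
(1618864 + A(-1781)) + C(-127*(-5), -1360) = (1618864 + (345/4 + (115/3)*(-1781))) + (16 - 4*(-127*(-5))*(-1360)) = (1618864 + (345/4 - 204815/3)) + (16 - 4*635*(-1360)) = (1618864 - 818225/12) + (16 + 3454400) = 18608143/12 + 3454416 = 60061135/12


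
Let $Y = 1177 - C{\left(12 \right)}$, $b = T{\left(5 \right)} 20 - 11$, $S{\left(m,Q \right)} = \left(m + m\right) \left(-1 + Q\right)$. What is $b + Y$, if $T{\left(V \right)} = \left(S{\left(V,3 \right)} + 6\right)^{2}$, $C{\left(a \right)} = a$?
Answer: $14674$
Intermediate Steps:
$S{\left(m,Q \right)} = 2 m \left(-1 + Q\right)$
$T{\left(V \right)} = \left(6 + 4 V\right)^{2}$ ($T{\left(V \right)} = \left(2 V \left(-1 + 3\right) + 6\right)^{2} = \left(2 V 2 + 6\right)^{2} = \left(4 V + 6\right)^{2} = \left(6 + 4 V\right)^{2}$)
$b = 13509$ ($b = 4 \left(3 + 2 \cdot 5\right)^{2} \cdot 20 - 11 = 4 \left(3 + 10\right)^{2} \cdot 20 - 11 = 4 \cdot 13^{2} \cdot 20 - 11 = 4 \cdot 169 \cdot 20 - 11 = 676 \cdot 20 - 11 = 13520 - 11 = 13509$)
$Y = 1165$ ($Y = 1177 - 12 = 1165$)
$b + Y = 13509 + 1165 = 14674$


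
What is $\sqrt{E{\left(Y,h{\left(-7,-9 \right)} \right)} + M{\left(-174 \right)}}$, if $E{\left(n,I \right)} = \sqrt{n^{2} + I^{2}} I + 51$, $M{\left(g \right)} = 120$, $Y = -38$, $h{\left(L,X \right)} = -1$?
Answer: $\sqrt{171 - 17 \sqrt{5}} \approx 11.532$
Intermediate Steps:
$E{\left(n,I \right)} = 51 + I \sqrt{I^{2} + n^{2}}$ ($E{\left(n,I \right)} = \sqrt{I^{2} + n^{2}} I + 51 = I \sqrt{I^{2} + n^{2}} + 51 = 51 + I \sqrt{I^{2} + n^{2}}$)
$\sqrt{E{\left(Y,h{\left(-7,-9 \right)} \right)} + M{\left(-174 \right)}} = \sqrt{\left(51 - \sqrt{\left(-1\right)^{2} + \left(-38\right)^{2}}\right) + 120} = \sqrt{\left(51 - \sqrt{1 + 1444}\right) + 120} = \sqrt{\left(51 - \sqrt{1445}\right) + 120} = \sqrt{\left(51 - 17 \sqrt{5}\right) + 120} = \sqrt{171 - 17 \sqrt{5}}$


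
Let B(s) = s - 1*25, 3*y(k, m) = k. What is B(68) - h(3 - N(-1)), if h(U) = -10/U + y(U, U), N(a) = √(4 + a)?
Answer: 47 + 2*√3 ≈ 50.464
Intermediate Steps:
y(k, m) = k/3
B(s) = -25 + s (B(s) = s - 25 = -25 + s)
h(U) = -10/U + U/3
B(68) - h(3 - N(-1)) = (-25 + 68) - (-10/(3 - √(4 - 1)) + (3 - √(4 - 1))/3) = 43 - (-10/(3 - √3) + (3 - √3)/3) = 43 - (-10/(3 - √3) + (1 - √3/3)) = 43 - (1 - 10/(3 - √3) - √3/3) = 43 + (-1 + 10/(3 - √3) + √3/3) = 42 + 10/(3 - √3) + √3/3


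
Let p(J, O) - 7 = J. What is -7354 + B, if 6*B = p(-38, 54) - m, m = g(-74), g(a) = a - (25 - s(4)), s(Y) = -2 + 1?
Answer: -14685/2 ≈ -7342.5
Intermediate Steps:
p(J, O) = 7 + J
s(Y) = -1
g(a) = -26 + a (g(a) = a - (25 - 1*(-1)) = a - (25 + 1) = a - 1*26 = a - 26 = -26 + a)
m = -100 (m = -26 - 74 = -100)
B = 23/2 (B = ((7 - 38) - 1*(-100))/6 = (-31 + 100)/6 = (1/6)*69 = 23/2 ≈ 11.500)
-7354 + B = -7354 + 23/2 = -14685/2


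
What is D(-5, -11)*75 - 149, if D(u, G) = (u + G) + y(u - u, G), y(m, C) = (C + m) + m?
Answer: -2174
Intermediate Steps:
y(m, C) = C + 2*m
D(u, G) = u + 2*G (D(u, G) = (u + G) + (G + 2*(u - u)) = (G + u) + (G + 2*0) = (G + u) + (G + 0) = (G + u) + G = u + 2*G)
D(-5, -11)*75 - 149 = (-5 + 2*(-11))*75 - 149 = (-5 - 22)*75 - 149 = -27*75 - 149 = -2025 - 149 = -2174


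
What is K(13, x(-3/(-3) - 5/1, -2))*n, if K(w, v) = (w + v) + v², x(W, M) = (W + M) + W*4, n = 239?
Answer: 113525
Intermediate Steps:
x(W, M) = M + 5*W (x(W, M) = (M + W) + 4*W = M + 5*W)
K(w, v) = v + w + v² (K(w, v) = (v + w) + v² = v + w + v²)
K(13, x(-3/(-3) - 5/1, -2))*n = ((-2 + 5*(-3/(-3) - 5/1)) + 13 + (-2 + 5*(-3/(-3) - 5/1))²)*239 = ((-2 + 5*(-3*(-⅓) - 5*1)) + 13 + (-2 + 5*(-3*(-⅓) - 5*1))²)*239 = ((-2 + 5*(1 - 5)) + 13 + (-2 + 5*(1 - 5))²)*239 = ((-2 + 5*(-4)) + 13 + (-2 + 5*(-4))²)*239 = ((-2 - 20) + 13 + (-2 - 20)²)*239 = (-22 + 13 + (-22)²)*239 = (-22 + 13 + 484)*239 = 475*239 = 113525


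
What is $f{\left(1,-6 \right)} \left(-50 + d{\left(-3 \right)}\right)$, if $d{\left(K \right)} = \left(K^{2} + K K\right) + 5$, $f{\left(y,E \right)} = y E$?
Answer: $162$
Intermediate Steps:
$f{\left(y,E \right)} = E y$
$d{\left(K \right)} = 5 + 2 K^{2}$ ($d{\left(K \right)} = \left(K^{2} + K^{2}\right) + 5 = 2 K^{2} + 5 = 5 + 2 K^{2}$)
$f{\left(1,-6 \right)} \left(-50 + d{\left(-3 \right)}\right) = \left(-6\right) 1 \left(-50 + \left(5 + 2 \left(-3\right)^{2}\right)\right) = - 6 \left(-50 + \left(5 + 2 \cdot 9\right)\right) = - 6 \left(-50 + \left(5 + 18\right)\right) = - 6 \left(-50 + 23\right) = \left(-6\right) \left(-27\right) = 162$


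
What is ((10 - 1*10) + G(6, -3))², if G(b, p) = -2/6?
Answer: ⅑ ≈ 0.11111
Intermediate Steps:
G(b, p) = -⅓ (G(b, p) = -2*⅙ = -⅓)
((10 - 1*10) + G(6, -3))² = ((10 - 1*10) - ⅓)² = ((10 - 10) - ⅓)² = (0 - ⅓)² = (-⅓)² = ⅑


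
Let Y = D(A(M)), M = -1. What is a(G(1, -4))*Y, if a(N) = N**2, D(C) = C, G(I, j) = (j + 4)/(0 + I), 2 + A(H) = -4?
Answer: 0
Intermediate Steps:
A(H) = -6 (A(H) = -2 - 4 = -6)
G(I, j) = (4 + j)/I
Y = -6
a(G(1, -4))*Y = ((4 - 4)/1)**2*(-6) = (1*0)**2*(-6) = 0**2*(-6) = 0*(-6) = 0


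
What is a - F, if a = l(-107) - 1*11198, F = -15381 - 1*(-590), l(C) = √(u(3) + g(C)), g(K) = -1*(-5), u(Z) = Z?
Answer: 3593 + 2*√2 ≈ 3595.8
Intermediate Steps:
g(K) = 5
l(C) = 2*√2 (l(C) = √(3 + 5) = √8 = 2*√2)
F = -14791 (F = -15381 + 590 = -14791)
a = -11198 + 2*√2 (a = 2*√2 - 1*11198 = 2*√2 - 11198 = -11198 + 2*√2 ≈ -11195.)
a - F = (-11198 + 2*√2) - 1*(-14791) = (-11198 + 2*√2) + 14791 = 3593 + 2*√2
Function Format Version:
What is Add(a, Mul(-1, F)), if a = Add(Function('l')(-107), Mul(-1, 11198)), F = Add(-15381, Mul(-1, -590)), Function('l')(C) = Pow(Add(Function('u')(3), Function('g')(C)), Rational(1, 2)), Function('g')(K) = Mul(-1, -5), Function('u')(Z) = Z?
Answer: Add(3593, Mul(2, Pow(2, Rational(1, 2)))) ≈ 3595.8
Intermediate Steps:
Function('g')(K) = 5
Function('l')(C) = Mul(2, Pow(2, Rational(1, 2))) (Function('l')(C) = Pow(Add(3, 5), Rational(1, 2)) = Pow(8, Rational(1, 2)) = Mul(2, Pow(2, Rational(1, 2))))
F = -14791 (F = Add(-15381, 590) = -14791)
a = Add(-11198, Mul(2, Pow(2, Rational(1, 2)))) (a = Add(Mul(2, Pow(2, Rational(1, 2))), Mul(-1, 11198)) = Add(Mul(2, Pow(2, Rational(1, 2))), -11198) = Add(-11198, Mul(2, Pow(2, Rational(1, 2)))) ≈ -11195.)
Add(a, Mul(-1, F)) = Add(Add(-11198, Mul(2, Pow(2, Rational(1, 2)))), Mul(-1, -14791)) = Add(Add(-11198, Mul(2, Pow(2, Rational(1, 2)))), 14791) = Add(3593, Mul(2, Pow(2, Rational(1, 2))))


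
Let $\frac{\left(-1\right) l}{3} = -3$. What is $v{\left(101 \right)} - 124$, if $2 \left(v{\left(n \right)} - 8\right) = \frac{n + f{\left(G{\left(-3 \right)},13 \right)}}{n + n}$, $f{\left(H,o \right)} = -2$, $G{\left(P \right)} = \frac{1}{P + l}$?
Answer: $- \frac{46765}{404} \approx -115.75$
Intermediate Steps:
$l = 9$ ($l = \left(-3\right) \left(-3\right) = 9$)
$G{\left(P \right)} = \frac{1}{9 + P}$ ($G{\left(P \right)} = \frac{1}{P + 9} = \frac{1}{9 + P}$)
$v{\left(n \right)} = 8 + \frac{-2 + n}{4 n}$ ($v{\left(n \right)} = 8 + \frac{\left(n - 2\right) \frac{1}{n + n}}{2} = 8 + \frac{\left(-2 + n\right) \frac{1}{2 n}}{2} = 8 + \frac{\frac{1}{2} \frac{1}{n} \left(-2 + n\right)}{2} = 8 + \frac{-2 + n}{4 n}$)
$v{\left(101 \right)} - 124 = \frac{-2 + 33 \cdot 101}{4 \cdot 101} - 124 = \frac{1}{4} \cdot \frac{1}{101} \left(-2 + 3333\right) - 124 = \frac{1}{4} \cdot \frac{1}{101} \cdot 3331 - 124 = \frac{3331}{404} - 124 = - \frac{46765}{404}$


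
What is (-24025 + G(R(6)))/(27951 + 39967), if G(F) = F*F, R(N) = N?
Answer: -23989/67918 ≈ -0.35321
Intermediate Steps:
G(F) = F**2
(-24025 + G(R(6)))/(27951 + 39967) = (-24025 + 6**2)/(27951 + 39967) = (-24025 + 36)/67918 = -23989*1/67918 = -23989/67918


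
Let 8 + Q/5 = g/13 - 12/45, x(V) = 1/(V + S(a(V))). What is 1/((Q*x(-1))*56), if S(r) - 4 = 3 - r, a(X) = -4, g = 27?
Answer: -195/33796 ≈ -0.0057699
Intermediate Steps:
S(r) = 7 - r (S(r) = 4 + (3 - r) = 7 - r)
x(V) = 1/(11 + V) (x(V) = 1/(V + (7 - 1*(-4))) = 1/(V + (7 + 4)) = 1/(V + 11) = 1/(11 + V))
Q = -1207/39 (Q = -40 + 5*(27/13 - 12/45) = -40 + 5*(27*(1/13) - 12*1/45) = -40 + 5*(27/13 - 4/15) = -40 + 5*(353/195) = -40 + 353/39 = -1207/39 ≈ -30.949)
1/((Q*x(-1))*56) = 1/(-1207/(39*(11 - 1))*56) = 1/(-1207/39/10*56) = 1/(-1207/39*⅒*56) = 1/(-1207/390*56) = 1/(-33796/195) = -195/33796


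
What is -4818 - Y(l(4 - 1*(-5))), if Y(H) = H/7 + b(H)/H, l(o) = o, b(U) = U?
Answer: -33742/7 ≈ -4820.3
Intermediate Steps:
Y(H) = 1 + H/7 (Y(H) = H/7 + H/H = H*(⅐) + 1 = H/7 + 1 = 1 + H/7)
-4818 - Y(l(4 - 1*(-5))) = -4818 - (1 + (4 - 1*(-5))/7) = -4818 - (1 + (4 + 5)/7) = -4818 - (1 + (⅐)*9) = -4818 - (1 + 9/7) = -4818 - 1*16/7 = -4818 - 16/7 = -33742/7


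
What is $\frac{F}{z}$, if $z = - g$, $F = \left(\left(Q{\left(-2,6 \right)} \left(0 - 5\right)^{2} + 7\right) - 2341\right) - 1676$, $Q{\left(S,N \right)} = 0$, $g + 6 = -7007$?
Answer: $- \frac{4010}{7013} \approx -0.5718$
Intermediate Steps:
$g = -7013$ ($g = -6 - 7007 = -7013$)
$F = -4010$ ($F = \left(\left(0 \left(0 - 5\right)^{2} + 7\right) - 2341\right) - 1676 = \left(\left(0 \left(-5\right)^{2} + 7\right) - 2341\right) - 1676 = \left(\left(0 \cdot 25 + 7\right) - 2341\right) - 1676 = \left(\left(0 + 7\right) - 2341\right) - 1676 = \left(7 - 2341\right) - 1676 = -2334 - 1676 = -4010$)
$z = 7013$ ($z = \left(-1\right) \left(-7013\right) = 7013$)
$\frac{F}{z} = - \frac{4010}{7013}$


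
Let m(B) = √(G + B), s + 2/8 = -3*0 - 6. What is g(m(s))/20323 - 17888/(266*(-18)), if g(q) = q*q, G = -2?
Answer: 363498323/97306524 ≈ 3.7356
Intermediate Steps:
s = -25/4 (s = -¼ + (-3*0 - 6) = -¼ + (0 - 6) = -¼ - 6 = -25/4 ≈ -6.2500)
m(B) = √(-2 + B)
g(q) = q²
g(m(s))/20323 - 17888/(266*(-18)) = (√(-2 - 25/4))²/20323 - 17888/(266*(-18)) = (√(-33/4))²*(1/20323) - 17888/(-4788) = (I*√33/2)²*(1/20323) - 17888*(-1/4788) = -33/4*1/20323 + 4472/1197 = -33/81292 + 4472/1197 = 363498323/97306524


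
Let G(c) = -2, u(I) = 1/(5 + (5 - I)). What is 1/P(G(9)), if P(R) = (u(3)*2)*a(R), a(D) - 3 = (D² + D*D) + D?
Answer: 7/18 ≈ 0.38889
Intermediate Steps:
u(I) = 1/(10 - I)
a(D) = 3 + D + 2*D² (a(D) = 3 + ((D² + D*D) + D) = 3 + ((D² + D²) + D) = 3 + (2*D² + D) = 3 + (D + 2*D²) = 3 + D + 2*D²)
P(R) = 6/7 + 2*R/7 + 4*R²/7 (P(R) = (-1/(-10 + 3)*2)*(3 + R + 2*R²) = (-1/(-7)*2)*(3 + R + 2*R²) = (-1*(-⅐)*2)*(3 + R + 2*R²) = ((⅐)*2)*(3 + R + 2*R²) = 2*(3 + R + 2*R²)/7 = 6/7 + 2*R/7 + 4*R²/7)
1/P(G(9)) = 1/(6/7 + (2/7)*(-2) + (4/7)*(-2)²) = 1/(6/7 - 4/7 + (4/7)*4) = 1/(6/7 - 4/7 + 16/7) = 1/(18/7) = 7/18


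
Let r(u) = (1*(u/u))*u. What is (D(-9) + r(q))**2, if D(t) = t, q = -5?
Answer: 196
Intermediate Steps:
r(u) = u (r(u) = (1*1)*u = 1*u = u)
(D(-9) + r(q))**2 = (-9 - 5)**2 = (-14)**2 = 196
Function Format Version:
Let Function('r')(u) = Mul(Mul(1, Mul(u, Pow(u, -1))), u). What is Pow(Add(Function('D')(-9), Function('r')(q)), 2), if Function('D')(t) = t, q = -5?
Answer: 196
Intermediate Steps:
Function('r')(u) = u (Function('r')(u) = Mul(Mul(1, 1), u) = Mul(1, u) = u)
Pow(Add(Function('D')(-9), Function('r')(q)), 2) = Pow(Add(-9, -5), 2) = Pow(-14, 2) = 196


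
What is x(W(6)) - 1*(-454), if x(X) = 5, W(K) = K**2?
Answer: 459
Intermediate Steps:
x(W(6)) - 1*(-454) = 5 - 1*(-454) = 5 + 454 = 459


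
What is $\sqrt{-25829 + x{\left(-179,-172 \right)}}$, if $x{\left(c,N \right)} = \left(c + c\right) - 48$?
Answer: $3 i \sqrt{2915} \approx 161.97 i$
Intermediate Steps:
$x{\left(c,N \right)} = -48 + 2 c$ ($x{\left(c,N \right)} = 2 c - 48 = -48 + 2 c$)
$\sqrt{-25829 + x{\left(-179,-172 \right)}} = \sqrt{-25829 + \left(-48 + 2 \left(-179\right)\right)} = \sqrt{-25829 - 406} = \sqrt{-26235} = 3 i \sqrt{2915}$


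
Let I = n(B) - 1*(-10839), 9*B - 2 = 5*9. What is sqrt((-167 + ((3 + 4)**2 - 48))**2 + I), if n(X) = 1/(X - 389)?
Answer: sqrt(458056772734)/3454 ≈ 195.95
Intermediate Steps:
B = 47/9 (B = 2/9 + (5*9)/9 = 2/9 + (1/9)*45 = 2/9 + 5 = 47/9 ≈ 5.2222)
n(X) = 1/(-389 + X)
I = 37437897/3454 (I = 1/(-389 + 47/9) - 1*(-10839) = 1/(-3454/9) + 10839 = -9/3454 + 10839 = 37437897/3454 ≈ 10839.)
sqrt((-167 + ((3 + 4)**2 - 48))**2 + I) = sqrt((-167 + ((3 + 4)**2 - 48))**2 + 37437897/3454) = sqrt((-167 + (7**2 - 48))**2 + 37437897/3454) = sqrt((-167 + (49 - 48))**2 + 37437897/3454) = sqrt((-167 + 1)**2 + 37437897/3454) = sqrt((-166)**2 + 37437897/3454) = sqrt(27556 + 37437897/3454) = sqrt(132616321/3454) = sqrt(458056772734)/3454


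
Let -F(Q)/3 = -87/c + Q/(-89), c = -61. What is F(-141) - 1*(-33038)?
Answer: 179314270/5429 ≈ 33029.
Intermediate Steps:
F(Q) = -261/61 + 3*Q/89 (F(Q) = -3*(-87/(-61) + Q/(-89)) = -3*(-87*(-1/61) + Q*(-1/89)) = -3*(87/61 - Q/89) = -261/61 + 3*Q/89)
F(-141) - 1*(-33038) = (-261/61 + (3/89)*(-141)) - 1*(-33038) = (-261/61 - 423/89) + 33038 = -49032/5429 + 33038 = 179314270/5429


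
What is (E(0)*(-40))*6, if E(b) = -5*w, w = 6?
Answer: 7200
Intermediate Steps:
E(b) = -30 (E(b) = -5*6 = -30)
(E(0)*(-40))*6 = -30*(-40)*6 = 1200*6 = 7200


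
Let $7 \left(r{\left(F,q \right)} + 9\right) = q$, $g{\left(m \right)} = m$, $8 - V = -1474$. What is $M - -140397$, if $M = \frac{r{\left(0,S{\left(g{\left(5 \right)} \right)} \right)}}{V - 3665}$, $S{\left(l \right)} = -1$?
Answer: $\frac{2145406621}{15281} \approx 1.404 \cdot 10^{5}$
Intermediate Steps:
$V = 1482$ ($V = 8 - -1474 = 8 + 1474 = 1482$)
$r{\left(F,q \right)} = -9 + \frac{q}{7}$
$M = \frac{64}{15281}$ ($M = \frac{-9 + \frac{1}{7} \left(-1\right)}{1482 - 3665} = \frac{-9 - \frac{1}{7}}{-2183} = \left(- \frac{1}{2183}\right) \left(- \frac{64}{7}\right) = \frac{64}{15281} \approx 0.0041882$)
$M - -140397 = \frac{64}{15281} - -140397 = \frac{64}{15281} + 140397 = \frac{2145406621}{15281}$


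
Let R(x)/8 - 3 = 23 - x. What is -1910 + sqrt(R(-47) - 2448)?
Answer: -1910 + 2*I*sqrt(466) ≈ -1910.0 + 43.174*I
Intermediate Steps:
R(x) = 208 - 8*x (R(x) = 24 + 8*(23 - x) = 24 + (184 - 8*x) = 208 - 8*x)
-1910 + sqrt(R(-47) - 2448) = -1910 + sqrt((208 - 8*(-47)) - 2448) = -1910 + sqrt((208 + 376) - 2448) = -1910 + sqrt(584 - 2448) = -1910 + sqrt(-1864) = -1910 + 2*I*sqrt(466)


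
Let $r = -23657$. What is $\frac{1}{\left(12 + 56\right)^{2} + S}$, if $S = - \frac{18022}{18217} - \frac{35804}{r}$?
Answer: $\frac{430959569}{1992982942070} \approx 0.00021624$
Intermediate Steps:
$S = \frac{225895014}{430959569}$ ($S = - \frac{18022}{18217} - \frac{35804}{-23657} = \left(-18022\right) \frac{1}{18217} - - \frac{35804}{23657} = - \frac{18022}{18217} + \frac{35804}{23657} = \frac{225895014}{430959569} \approx 0.52417$)
$\frac{1}{\left(12 + 56\right)^{2} + S} = \frac{1}{\left(12 + 56\right)^{2} + \frac{225895014}{430959569}} = \frac{1}{68^{2} + \frac{225895014}{430959569}} = \frac{1}{4624 + \frac{225895014}{430959569}} = \frac{1}{\frac{1992982942070}{430959569}} = \frac{430959569}{1992982942070}$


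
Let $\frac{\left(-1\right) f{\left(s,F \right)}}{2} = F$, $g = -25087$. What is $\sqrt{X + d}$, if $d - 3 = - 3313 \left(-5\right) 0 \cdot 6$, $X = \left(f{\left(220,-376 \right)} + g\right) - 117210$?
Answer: $i \sqrt{141542} \approx 376.22 i$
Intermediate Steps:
$f{\left(s,F \right)} = - 2 F$
$X = -141545$ ($X = \left(\left(-2\right) \left(-376\right) - 25087\right) - 117210 = \left(752 - 25087\right) - 117210 = -24335 - 117210 = -141545$)
$d = 3$ ($d = 3 - 3313 \left(-5\right) 0 \cdot 6 = 3 - 3313 \cdot 0 \cdot 6 = 3 - 0 = 3 + 0 = 3$)
$\sqrt{X + d} = \sqrt{-141545 + 3} = \sqrt{-141542} = i \sqrt{141542}$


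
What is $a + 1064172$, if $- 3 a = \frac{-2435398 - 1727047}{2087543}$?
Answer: $\frac{6664518590633}{6262629} \approx 1.0642 \cdot 10^{6}$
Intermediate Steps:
$a = \frac{4162445}{6262629}$ ($a = - \frac{\left(-2435398 - 1727047\right) \frac{1}{2087543}}{3} = - \frac{\left(-4162445\right) \frac{1}{2087543}}{3} = \left(- \frac{1}{3}\right) \left(- \frac{4162445}{2087543}\right) = \frac{4162445}{6262629} \approx 0.66465$)
$a + 1064172 = \frac{4162445}{6262629} + 1064172 = \frac{6664518590633}{6262629}$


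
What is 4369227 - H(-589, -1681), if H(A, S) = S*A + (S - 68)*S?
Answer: 439049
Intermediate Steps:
H(A, S) = A*S + S*(-68 + S) (H(A, S) = A*S + (-68 + S)*S = A*S + S*(-68 + S))
4369227 - H(-589, -1681) = 4369227 - (-1681)*(-68 - 589 - 1681) = 4369227 - (-1681)*(-2338) = 4369227 - 1*3930178 = 4369227 - 3930178 = 439049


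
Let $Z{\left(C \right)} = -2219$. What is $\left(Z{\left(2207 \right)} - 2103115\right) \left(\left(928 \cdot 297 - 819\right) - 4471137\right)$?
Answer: $8834697277560$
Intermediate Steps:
$\left(Z{\left(2207 \right)} - 2103115\right) \left(\left(928 \cdot 297 - 819\right) - 4471137\right) = \left(-2219 - 2103115\right) \left(\left(928 \cdot 297 - 819\right) - 4471137\right) = - 2105334 \left(\left(275616 - 819\right) - 4471137\right) = - 2105334 \left(274797 - 4471137\right) = \left(-2105334\right) \left(-4196340\right) = 8834697277560$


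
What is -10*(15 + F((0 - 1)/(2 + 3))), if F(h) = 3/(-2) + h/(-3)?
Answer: -407/3 ≈ -135.67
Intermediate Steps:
F(h) = -3/2 - h/3 (F(h) = 3*(-½) + h*(-⅓) = -3/2 - h/3)
-10*(15 + F((0 - 1)/(2 + 3))) = -10*(15 + (-3/2 - (0 - 1)/(3*(2 + 3)))) = -10*(15 + (-3/2 - (-1)/(3*5))) = -10*(15 + (-3/2 - ⅓*(-⅕))) = -10*(15 + (-3/2 + 1/15)) = -10*(15 - 43/30) = -10*407/30 = -407/3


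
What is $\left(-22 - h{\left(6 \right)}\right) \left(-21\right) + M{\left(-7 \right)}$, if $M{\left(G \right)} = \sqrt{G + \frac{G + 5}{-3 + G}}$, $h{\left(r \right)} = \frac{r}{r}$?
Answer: $483 + \frac{i \sqrt{170}}{5} \approx 483.0 + 2.6077 i$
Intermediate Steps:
$h{\left(r \right)} = 1$
$M{\left(G \right)} = \sqrt{G + \frac{5 + G}{-3 + G}}$
$\left(-22 - h{\left(6 \right)}\right) \left(-21\right) + M{\left(-7 \right)} = \left(-22 - 1\right) \left(-21\right) + \sqrt{\frac{5 - 7 - 7 \left(-3 - 7\right)}{-3 - 7}} = \left(-22 - 1\right) \left(-21\right) + \sqrt{\frac{5 - 7 - -70}{-10}} = \left(-23\right) \left(-21\right) + \sqrt{- \frac{5 - 7 + 70}{10}} = 483 + \sqrt{\left(- \frac{1}{10}\right) 68} = 483 + \sqrt{- \frac{34}{5}} = 483 + \frac{i \sqrt{170}}{5}$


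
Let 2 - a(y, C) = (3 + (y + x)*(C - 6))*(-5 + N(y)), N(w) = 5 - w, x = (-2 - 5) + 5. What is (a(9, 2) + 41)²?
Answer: 33124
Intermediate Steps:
x = -2 (x = -7 + 5 = -2)
a(y, C) = 2 + y*(3 + (-6 + C)*(-2 + y)) (a(y, C) = 2 - (3 + (y - 2)*(C - 6))*(-5 + (5 - y)) = 2 - (3 + (-2 + y)*(-6 + C))*(-y) = 2 - (3 + (-6 + C)*(-2 + y))*(-y) = 2 - (-1)*y*(3 + (-6 + C)*(-2 + y)) = 2 + y*(3 + (-6 + C)*(-2 + y)))
(a(9, 2) + 41)² = ((2 - 6*9² + 15*9 + 2*9² - 2*2*9) + 41)² = ((2 - 6*81 + 135 + 2*81 - 36) + 41)² = ((2 - 486 + 135 + 162 - 36) + 41)² = (-223 + 41)² = (-182)² = 33124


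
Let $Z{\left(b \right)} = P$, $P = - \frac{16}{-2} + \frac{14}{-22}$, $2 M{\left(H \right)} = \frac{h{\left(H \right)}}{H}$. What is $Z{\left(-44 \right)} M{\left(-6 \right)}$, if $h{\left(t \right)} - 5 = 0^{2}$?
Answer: $- \frac{135}{44} \approx -3.0682$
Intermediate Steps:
$h{\left(t \right)} = 5$ ($h{\left(t \right)} = 5 + 0^{2} = 5 + 0 = 5$)
$M{\left(H \right)} = \frac{5}{2 H}$ ($M{\left(H \right)} = \frac{5 \frac{1}{H}}{2} = \frac{5}{2 H}$)
$P = \frac{81}{11}$ ($P = \left(-16\right) \left(- \frac{1}{2}\right) + 14 \left(- \frac{1}{22}\right) = 8 - \frac{7}{11} = \frac{81}{11} \approx 7.3636$)
$Z{\left(b \right)} = \frac{81}{11}$
$Z{\left(-44 \right)} M{\left(-6 \right)} = \frac{81 \frac{5}{2 \left(-6\right)}}{11} = \frac{81 \cdot \frac{5}{2} \left(- \frac{1}{6}\right)}{11} = \frac{81}{11} \left(- \frac{5}{12}\right) = - \frac{135}{44}$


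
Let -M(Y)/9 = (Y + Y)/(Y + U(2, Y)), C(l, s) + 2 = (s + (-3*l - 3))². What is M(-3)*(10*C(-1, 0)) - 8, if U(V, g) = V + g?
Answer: 262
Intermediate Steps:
C(l, s) = -2 + (-3 + s - 3*l)² (C(l, s) = -2 + (s + (-3*l - 3))² = -2 + (s + (-3 - 3*l))² = -2 + (-3 + s - 3*l)²)
M(Y) = -18*Y/(2 + 2*Y) (M(Y) = -9*(Y + Y)/(Y + (2 + Y)) = -9*2*Y/(2 + 2*Y) = -18*Y/(2 + 2*Y))
M(-3)*(10*C(-1, 0)) - 8 = (-9*(-3)/(1 - 3))*(10*(-2 + (3 - 1*0 + 3*(-1))²)) - 8 = (-9*(-3)/(-2))*(10*(-2 + (3 + 0 - 3)²)) - 8 = (-9*(-3)*(-½))*(10*(-2 + 0²)) - 8 = -135*(-2 + 0) - 8 = -135*(-2) - 8 = -27/2*(-20) - 8 = 270 - 8 = 262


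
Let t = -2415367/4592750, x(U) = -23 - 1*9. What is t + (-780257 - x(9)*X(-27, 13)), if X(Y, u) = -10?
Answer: -3584997432117/4592750 ≈ -7.8058e+5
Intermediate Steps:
x(U) = -32 (x(U) = -23 - 9 = -32)
t = -2415367/4592750 (t = -2415367*1/4592750 = -2415367/4592750 ≈ -0.52591)
t + (-780257 - x(9)*X(-27, 13)) = -2415367/4592750 + (-780257 - (-32)*(-10)) = -2415367/4592750 + (-780257 - 1*320) = -2415367/4592750 + (-780257 - 320) = -2415367/4592750 - 780577 = -3584997432117/4592750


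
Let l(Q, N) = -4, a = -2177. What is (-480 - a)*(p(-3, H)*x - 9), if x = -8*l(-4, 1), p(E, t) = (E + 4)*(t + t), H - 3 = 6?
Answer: 962199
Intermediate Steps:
H = 9 (H = 3 + 6 = 9)
p(E, t) = 2*t*(4 + E) (p(E, t) = (4 + E)*(2*t) = 2*t*(4 + E))
x = 32 (x = -8*(-4) = 32)
(-480 - a)*(p(-3, H)*x - 9) = (-480 - 1*(-2177))*((2*9*(4 - 3))*32 - 9) = (-480 + 2177)*((2*9*1)*32 - 9) = 1697*(18*32 - 9) = 1697*(576 - 9) = 1697*567 = 962199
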